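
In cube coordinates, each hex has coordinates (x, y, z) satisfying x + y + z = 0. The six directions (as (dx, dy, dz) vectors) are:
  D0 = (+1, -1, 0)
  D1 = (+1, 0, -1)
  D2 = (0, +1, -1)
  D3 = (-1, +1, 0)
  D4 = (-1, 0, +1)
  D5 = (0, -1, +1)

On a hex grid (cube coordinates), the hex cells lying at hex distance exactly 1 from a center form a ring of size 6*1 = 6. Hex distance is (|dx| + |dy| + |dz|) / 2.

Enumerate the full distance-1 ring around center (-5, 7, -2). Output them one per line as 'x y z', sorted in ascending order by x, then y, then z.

Walk ring at distance 1 from (-5, 7, -2):
Start at center + D4*1 = (-6, 7, -1)
  hex 0: (-6, 7, -1)
  hex 1: (-5, 6, -1)
  hex 2: (-4, 6, -2)
  hex 3: (-4, 7, -3)
  hex 4: (-5, 8, -3)
  hex 5: (-6, 8, -2)
Sorted: 6 hexes.

Answer: -6 7 -1
-6 8 -2
-5 6 -1
-5 8 -3
-4 6 -2
-4 7 -3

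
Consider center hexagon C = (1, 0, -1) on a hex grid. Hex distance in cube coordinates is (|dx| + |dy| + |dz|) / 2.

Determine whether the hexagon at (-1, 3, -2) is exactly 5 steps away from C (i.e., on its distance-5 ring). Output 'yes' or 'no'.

|px - cx| = |-1 - 1| = 2
|py - cy| = |3 - 0| = 3
|pz - cz| = |-2 - (-1)| = 1
distance = (2+3+1)/2 = 6/2 = 3
radius = 5; distance != radius -> no

Answer: no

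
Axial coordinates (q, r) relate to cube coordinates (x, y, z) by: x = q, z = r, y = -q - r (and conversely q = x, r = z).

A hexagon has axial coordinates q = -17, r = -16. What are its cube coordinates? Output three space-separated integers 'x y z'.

Answer: -17 33 -16

Derivation:
x = q = -17
z = r = -16
y = -x - z = -(-17) - (-16) = 33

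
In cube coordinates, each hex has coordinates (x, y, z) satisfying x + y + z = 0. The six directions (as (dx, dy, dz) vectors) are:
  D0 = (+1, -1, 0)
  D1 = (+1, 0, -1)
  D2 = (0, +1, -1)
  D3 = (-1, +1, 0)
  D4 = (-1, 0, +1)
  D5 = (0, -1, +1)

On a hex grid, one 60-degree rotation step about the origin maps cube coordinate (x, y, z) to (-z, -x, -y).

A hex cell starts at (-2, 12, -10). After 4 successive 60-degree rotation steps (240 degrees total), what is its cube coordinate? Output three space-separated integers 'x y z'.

Answer: -10 -2 12

Derivation:
Start: (-2, 12, -10)
Step 1: (-2, 12, -10) -> (-(-10), -(-2), -(12)) = (10, 2, -12)
Step 2: (10, 2, -12) -> (-(-12), -(10), -(2)) = (12, -10, -2)
Step 3: (12, -10, -2) -> (-(-2), -(12), -(-10)) = (2, -12, 10)
Step 4: (2, -12, 10) -> (-(10), -(2), -(-12)) = (-10, -2, 12)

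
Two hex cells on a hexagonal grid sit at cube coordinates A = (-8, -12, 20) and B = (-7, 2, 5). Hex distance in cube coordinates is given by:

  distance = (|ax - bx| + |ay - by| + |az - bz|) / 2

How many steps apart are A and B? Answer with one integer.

|ax - bx| = |-8 - (-7)| = 1
|ay - by| = |-12 - 2| = 14
|az - bz| = |20 - 5| = 15
distance = (1 + 14 + 15) / 2 = 30 / 2 = 15

Answer: 15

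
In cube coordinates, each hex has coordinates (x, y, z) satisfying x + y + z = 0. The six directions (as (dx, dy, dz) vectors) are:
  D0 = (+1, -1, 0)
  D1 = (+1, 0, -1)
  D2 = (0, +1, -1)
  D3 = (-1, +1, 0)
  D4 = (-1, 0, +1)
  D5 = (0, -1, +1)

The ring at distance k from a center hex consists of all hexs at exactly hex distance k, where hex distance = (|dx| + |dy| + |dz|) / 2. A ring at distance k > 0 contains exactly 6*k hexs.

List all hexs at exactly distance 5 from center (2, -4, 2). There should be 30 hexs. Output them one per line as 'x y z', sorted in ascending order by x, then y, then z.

Answer: -3 -4 7
-3 -3 6
-3 -2 5
-3 -1 4
-3 0 3
-3 1 2
-2 -5 7
-2 1 1
-1 -6 7
-1 1 0
0 -7 7
0 1 -1
1 -8 7
1 1 -2
2 -9 7
2 1 -3
3 -9 6
3 0 -3
4 -9 5
4 -1 -3
5 -9 4
5 -2 -3
6 -9 3
6 -3 -3
7 -9 2
7 -8 1
7 -7 0
7 -6 -1
7 -5 -2
7 -4 -3

Derivation:
Walk ring at distance 5 from (2, -4, 2):
Start at center + D4*5 = (-3, -4, 7)
  hex 0: (-3, -4, 7)
  hex 1: (-2, -5, 7)
  hex 2: (-1, -6, 7)
  hex 3: (0, -7, 7)
  hex 4: (1, -8, 7)
  hex 5: (2, -9, 7)
  hex 6: (3, -9, 6)
  hex 7: (4, -9, 5)
  hex 8: (5, -9, 4)
  hex 9: (6, -9, 3)
  hex 10: (7, -9, 2)
  hex 11: (7, -8, 1)
  hex 12: (7, -7, 0)
  hex 13: (7, -6, -1)
  hex 14: (7, -5, -2)
  hex 15: (7, -4, -3)
  hex 16: (6, -3, -3)
  hex 17: (5, -2, -3)
  hex 18: (4, -1, -3)
  hex 19: (3, 0, -3)
  hex 20: (2, 1, -3)
  hex 21: (1, 1, -2)
  hex 22: (0, 1, -1)
  hex 23: (-1, 1, 0)
  hex 24: (-2, 1, 1)
  hex 25: (-3, 1, 2)
  hex 26: (-3, 0, 3)
  hex 27: (-3, -1, 4)
  hex 28: (-3, -2, 5)
  hex 29: (-3, -3, 6)
Sorted: 30 hexes.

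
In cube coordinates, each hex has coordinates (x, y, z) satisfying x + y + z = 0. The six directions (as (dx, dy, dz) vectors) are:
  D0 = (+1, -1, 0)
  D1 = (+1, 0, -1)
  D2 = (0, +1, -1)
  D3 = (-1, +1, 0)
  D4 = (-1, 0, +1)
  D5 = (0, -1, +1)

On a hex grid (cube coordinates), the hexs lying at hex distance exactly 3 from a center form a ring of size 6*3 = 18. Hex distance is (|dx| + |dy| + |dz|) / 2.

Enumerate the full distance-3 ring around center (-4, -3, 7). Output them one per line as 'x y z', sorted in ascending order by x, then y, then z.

Answer: -7 -3 10
-7 -2 9
-7 -1 8
-7 0 7
-6 -4 10
-6 0 6
-5 -5 10
-5 0 5
-4 -6 10
-4 0 4
-3 -6 9
-3 -1 4
-2 -6 8
-2 -2 4
-1 -6 7
-1 -5 6
-1 -4 5
-1 -3 4

Derivation:
Walk ring at distance 3 from (-4, -3, 7):
Start at center + D4*3 = (-7, -3, 10)
  hex 0: (-7, -3, 10)
  hex 1: (-6, -4, 10)
  hex 2: (-5, -5, 10)
  hex 3: (-4, -6, 10)
  hex 4: (-3, -6, 9)
  hex 5: (-2, -6, 8)
  hex 6: (-1, -6, 7)
  hex 7: (-1, -5, 6)
  hex 8: (-1, -4, 5)
  hex 9: (-1, -3, 4)
  hex 10: (-2, -2, 4)
  hex 11: (-3, -1, 4)
  hex 12: (-4, 0, 4)
  hex 13: (-5, 0, 5)
  hex 14: (-6, 0, 6)
  hex 15: (-7, 0, 7)
  hex 16: (-7, -1, 8)
  hex 17: (-7, -2, 9)
Sorted: 18 hexes.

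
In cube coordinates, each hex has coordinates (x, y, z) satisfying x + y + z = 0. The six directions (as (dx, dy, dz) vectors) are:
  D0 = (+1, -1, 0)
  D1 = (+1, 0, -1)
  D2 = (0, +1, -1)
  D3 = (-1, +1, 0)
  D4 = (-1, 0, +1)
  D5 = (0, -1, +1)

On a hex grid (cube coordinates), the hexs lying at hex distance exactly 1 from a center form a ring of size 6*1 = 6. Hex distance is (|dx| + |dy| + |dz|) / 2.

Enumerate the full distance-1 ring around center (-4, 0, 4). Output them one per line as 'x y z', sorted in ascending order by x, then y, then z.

Walk ring at distance 1 from (-4, 0, 4):
Start at center + D4*1 = (-5, 0, 5)
  hex 0: (-5, 0, 5)
  hex 1: (-4, -1, 5)
  hex 2: (-3, -1, 4)
  hex 3: (-3, 0, 3)
  hex 4: (-4, 1, 3)
  hex 5: (-5, 1, 4)
Sorted: 6 hexes.

Answer: -5 0 5
-5 1 4
-4 -1 5
-4 1 3
-3 -1 4
-3 0 3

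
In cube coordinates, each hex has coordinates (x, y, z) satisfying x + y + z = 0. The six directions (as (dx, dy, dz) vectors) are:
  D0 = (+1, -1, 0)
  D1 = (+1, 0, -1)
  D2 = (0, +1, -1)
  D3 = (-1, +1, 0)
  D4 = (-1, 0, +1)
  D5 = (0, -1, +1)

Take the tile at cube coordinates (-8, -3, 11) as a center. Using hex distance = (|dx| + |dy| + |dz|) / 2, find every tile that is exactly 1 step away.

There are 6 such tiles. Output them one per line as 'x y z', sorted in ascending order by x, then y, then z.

Answer: -9 -3 12
-9 -2 11
-8 -4 12
-8 -2 10
-7 -4 11
-7 -3 10

Derivation:
Walk ring at distance 1 from (-8, -3, 11):
Start at center + D4*1 = (-9, -3, 12)
  hex 0: (-9, -3, 12)
  hex 1: (-8, -4, 12)
  hex 2: (-7, -4, 11)
  hex 3: (-7, -3, 10)
  hex 4: (-8, -2, 10)
  hex 5: (-9, -2, 11)
Sorted: 6 hexes.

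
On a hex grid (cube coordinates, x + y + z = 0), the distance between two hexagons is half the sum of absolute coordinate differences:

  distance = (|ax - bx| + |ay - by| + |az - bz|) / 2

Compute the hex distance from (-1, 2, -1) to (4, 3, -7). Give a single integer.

|ax - bx| = |-1 - 4| = 5
|ay - by| = |2 - 3| = 1
|az - bz| = |-1 - (-7)| = 6
distance = (5 + 1 + 6) / 2 = 12 / 2 = 6

Answer: 6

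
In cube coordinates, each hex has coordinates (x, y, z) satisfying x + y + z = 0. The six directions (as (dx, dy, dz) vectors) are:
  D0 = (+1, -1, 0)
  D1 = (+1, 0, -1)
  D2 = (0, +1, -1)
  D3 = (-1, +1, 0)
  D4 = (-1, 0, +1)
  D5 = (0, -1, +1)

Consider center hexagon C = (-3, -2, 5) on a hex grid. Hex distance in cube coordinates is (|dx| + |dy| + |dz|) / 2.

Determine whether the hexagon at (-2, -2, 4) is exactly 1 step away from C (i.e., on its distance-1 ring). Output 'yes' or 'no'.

Answer: yes

Derivation:
|px - cx| = |-2 - (-3)| = 1
|py - cy| = |-2 - (-2)| = 0
|pz - cz| = |4 - 5| = 1
distance = (1+0+1)/2 = 2/2 = 1
radius = 1; distance == radius -> yes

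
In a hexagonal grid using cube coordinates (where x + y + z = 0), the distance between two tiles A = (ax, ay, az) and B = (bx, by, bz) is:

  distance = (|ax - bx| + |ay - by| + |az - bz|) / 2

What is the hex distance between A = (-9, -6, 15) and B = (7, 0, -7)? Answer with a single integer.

|ax - bx| = |-9 - 7| = 16
|ay - by| = |-6 - 0| = 6
|az - bz| = |15 - (-7)| = 22
distance = (16 + 6 + 22) / 2 = 44 / 2 = 22

Answer: 22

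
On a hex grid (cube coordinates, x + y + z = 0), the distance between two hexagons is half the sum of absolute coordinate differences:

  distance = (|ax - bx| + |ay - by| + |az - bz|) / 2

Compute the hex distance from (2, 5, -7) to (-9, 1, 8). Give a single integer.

|ax - bx| = |2 - (-9)| = 11
|ay - by| = |5 - 1| = 4
|az - bz| = |-7 - 8| = 15
distance = (11 + 4 + 15) / 2 = 30 / 2 = 15

Answer: 15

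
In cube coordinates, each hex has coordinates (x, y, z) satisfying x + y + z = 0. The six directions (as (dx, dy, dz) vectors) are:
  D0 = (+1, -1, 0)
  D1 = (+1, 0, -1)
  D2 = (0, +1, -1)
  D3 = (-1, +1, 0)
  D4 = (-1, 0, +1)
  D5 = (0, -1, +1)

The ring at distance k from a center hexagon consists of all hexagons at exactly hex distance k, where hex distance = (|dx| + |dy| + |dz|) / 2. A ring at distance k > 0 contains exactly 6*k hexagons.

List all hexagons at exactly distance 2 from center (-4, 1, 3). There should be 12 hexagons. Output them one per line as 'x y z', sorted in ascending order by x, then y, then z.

Walk ring at distance 2 from (-4, 1, 3):
Start at center + D4*2 = (-6, 1, 5)
  hex 0: (-6, 1, 5)
  hex 1: (-5, 0, 5)
  hex 2: (-4, -1, 5)
  hex 3: (-3, -1, 4)
  hex 4: (-2, -1, 3)
  hex 5: (-2, 0, 2)
  hex 6: (-2, 1, 1)
  hex 7: (-3, 2, 1)
  hex 8: (-4, 3, 1)
  hex 9: (-5, 3, 2)
  hex 10: (-6, 3, 3)
  hex 11: (-6, 2, 4)
Sorted: 12 hexes.

Answer: -6 1 5
-6 2 4
-6 3 3
-5 0 5
-5 3 2
-4 -1 5
-4 3 1
-3 -1 4
-3 2 1
-2 -1 3
-2 0 2
-2 1 1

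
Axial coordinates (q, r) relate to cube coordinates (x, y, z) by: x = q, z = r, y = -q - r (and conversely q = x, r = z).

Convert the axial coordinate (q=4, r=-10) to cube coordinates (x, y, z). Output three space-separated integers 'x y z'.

x = q = 4
z = r = -10
y = -x - z = -(4) - (-10) = 6

Answer: 4 6 -10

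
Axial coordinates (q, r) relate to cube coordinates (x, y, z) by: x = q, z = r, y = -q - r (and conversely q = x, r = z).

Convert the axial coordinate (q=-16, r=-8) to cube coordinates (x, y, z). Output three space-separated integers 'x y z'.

Answer: -16 24 -8

Derivation:
x = q = -16
z = r = -8
y = -x - z = -(-16) - (-8) = 24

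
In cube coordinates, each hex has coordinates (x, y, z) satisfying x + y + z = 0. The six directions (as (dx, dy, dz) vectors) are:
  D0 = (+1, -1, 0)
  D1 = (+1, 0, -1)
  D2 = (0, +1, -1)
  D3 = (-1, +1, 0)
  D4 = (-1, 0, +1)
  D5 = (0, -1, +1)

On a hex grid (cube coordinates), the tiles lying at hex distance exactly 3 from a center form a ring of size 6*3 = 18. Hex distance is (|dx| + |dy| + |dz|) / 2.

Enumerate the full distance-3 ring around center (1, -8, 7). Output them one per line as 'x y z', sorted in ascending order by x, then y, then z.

Answer: -2 -8 10
-2 -7 9
-2 -6 8
-2 -5 7
-1 -9 10
-1 -5 6
0 -10 10
0 -5 5
1 -11 10
1 -5 4
2 -11 9
2 -6 4
3 -11 8
3 -7 4
4 -11 7
4 -10 6
4 -9 5
4 -8 4

Derivation:
Walk ring at distance 3 from (1, -8, 7):
Start at center + D4*3 = (-2, -8, 10)
  hex 0: (-2, -8, 10)
  hex 1: (-1, -9, 10)
  hex 2: (0, -10, 10)
  hex 3: (1, -11, 10)
  hex 4: (2, -11, 9)
  hex 5: (3, -11, 8)
  hex 6: (4, -11, 7)
  hex 7: (4, -10, 6)
  hex 8: (4, -9, 5)
  hex 9: (4, -8, 4)
  hex 10: (3, -7, 4)
  hex 11: (2, -6, 4)
  hex 12: (1, -5, 4)
  hex 13: (0, -5, 5)
  hex 14: (-1, -5, 6)
  hex 15: (-2, -5, 7)
  hex 16: (-2, -6, 8)
  hex 17: (-2, -7, 9)
Sorted: 18 hexes.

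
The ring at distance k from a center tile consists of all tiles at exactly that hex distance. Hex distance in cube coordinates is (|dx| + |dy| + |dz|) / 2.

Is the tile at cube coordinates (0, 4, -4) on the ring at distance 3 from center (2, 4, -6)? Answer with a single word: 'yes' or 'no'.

|px - cx| = |0 - 2| = 2
|py - cy| = |4 - 4| = 0
|pz - cz| = |-4 - (-6)| = 2
distance = (2+0+2)/2 = 4/2 = 2
radius = 3; distance != radius -> no

Answer: no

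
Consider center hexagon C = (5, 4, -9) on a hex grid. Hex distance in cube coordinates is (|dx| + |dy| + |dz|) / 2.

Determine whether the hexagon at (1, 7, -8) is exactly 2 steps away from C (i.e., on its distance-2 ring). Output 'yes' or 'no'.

|px - cx| = |1 - 5| = 4
|py - cy| = |7 - 4| = 3
|pz - cz| = |-8 - (-9)| = 1
distance = (4+3+1)/2 = 8/2 = 4
radius = 2; distance != radius -> no

Answer: no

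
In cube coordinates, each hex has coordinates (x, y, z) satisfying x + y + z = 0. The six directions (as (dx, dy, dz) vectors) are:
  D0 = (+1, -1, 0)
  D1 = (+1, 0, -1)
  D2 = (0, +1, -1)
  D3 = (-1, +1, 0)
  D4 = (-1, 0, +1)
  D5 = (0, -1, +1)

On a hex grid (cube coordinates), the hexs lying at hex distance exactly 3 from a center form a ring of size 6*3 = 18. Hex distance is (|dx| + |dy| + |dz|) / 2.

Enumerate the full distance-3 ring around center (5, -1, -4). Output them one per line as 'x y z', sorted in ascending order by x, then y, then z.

Walk ring at distance 3 from (5, -1, -4):
Start at center + D4*3 = (2, -1, -1)
  hex 0: (2, -1, -1)
  hex 1: (3, -2, -1)
  hex 2: (4, -3, -1)
  hex 3: (5, -4, -1)
  hex 4: (6, -4, -2)
  hex 5: (7, -4, -3)
  hex 6: (8, -4, -4)
  hex 7: (8, -3, -5)
  hex 8: (8, -2, -6)
  hex 9: (8, -1, -7)
  hex 10: (7, 0, -7)
  hex 11: (6, 1, -7)
  hex 12: (5, 2, -7)
  hex 13: (4, 2, -6)
  hex 14: (3, 2, -5)
  hex 15: (2, 2, -4)
  hex 16: (2, 1, -3)
  hex 17: (2, 0, -2)
Sorted: 18 hexes.

Answer: 2 -1 -1
2 0 -2
2 1 -3
2 2 -4
3 -2 -1
3 2 -5
4 -3 -1
4 2 -6
5 -4 -1
5 2 -7
6 -4 -2
6 1 -7
7 -4 -3
7 0 -7
8 -4 -4
8 -3 -5
8 -2 -6
8 -1 -7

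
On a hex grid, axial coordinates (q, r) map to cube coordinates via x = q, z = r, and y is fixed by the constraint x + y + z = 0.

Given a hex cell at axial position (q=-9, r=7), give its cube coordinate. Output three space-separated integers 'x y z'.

x = q = -9
z = r = 7
y = -x - z = -(-9) - (7) = 2

Answer: -9 2 7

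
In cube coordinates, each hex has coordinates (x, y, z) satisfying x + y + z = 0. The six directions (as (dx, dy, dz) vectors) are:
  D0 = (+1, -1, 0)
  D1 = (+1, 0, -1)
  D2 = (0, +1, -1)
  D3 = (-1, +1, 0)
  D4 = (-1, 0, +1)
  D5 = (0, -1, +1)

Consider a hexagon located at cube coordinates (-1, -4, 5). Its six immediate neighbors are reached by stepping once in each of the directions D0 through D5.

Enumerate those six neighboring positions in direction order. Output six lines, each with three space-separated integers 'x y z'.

Center: (-1, -4, 5). Add each direction:
  D0: (-1, -4, 5) + (1, -1, 0) = (0, -5, 5)
  D1: (-1, -4, 5) + (1, 0, -1) = (0, -4, 4)
  D2: (-1, -4, 5) + (0, 1, -1) = (-1, -3, 4)
  D3: (-1, -4, 5) + (-1, 1, 0) = (-2, -3, 5)
  D4: (-1, -4, 5) + (-1, 0, 1) = (-2, -4, 6)
  D5: (-1, -4, 5) + (0, -1, 1) = (-1, -5, 6)

Answer: 0 -5 5
0 -4 4
-1 -3 4
-2 -3 5
-2 -4 6
-1 -5 6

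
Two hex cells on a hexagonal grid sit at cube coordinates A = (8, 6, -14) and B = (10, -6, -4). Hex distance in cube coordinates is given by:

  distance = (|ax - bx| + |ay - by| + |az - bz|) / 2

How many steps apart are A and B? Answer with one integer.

|ax - bx| = |8 - 10| = 2
|ay - by| = |6 - (-6)| = 12
|az - bz| = |-14 - (-4)| = 10
distance = (2 + 12 + 10) / 2 = 24 / 2 = 12

Answer: 12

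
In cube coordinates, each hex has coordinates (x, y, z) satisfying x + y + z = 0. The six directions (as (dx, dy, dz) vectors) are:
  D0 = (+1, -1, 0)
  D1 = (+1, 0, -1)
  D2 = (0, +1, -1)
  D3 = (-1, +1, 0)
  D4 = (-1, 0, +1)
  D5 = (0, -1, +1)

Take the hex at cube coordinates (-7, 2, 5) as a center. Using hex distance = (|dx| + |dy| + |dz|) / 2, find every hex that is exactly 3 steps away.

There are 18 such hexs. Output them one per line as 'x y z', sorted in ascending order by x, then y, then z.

Answer: -10 2 8
-10 3 7
-10 4 6
-10 5 5
-9 1 8
-9 5 4
-8 0 8
-8 5 3
-7 -1 8
-7 5 2
-6 -1 7
-6 4 2
-5 -1 6
-5 3 2
-4 -1 5
-4 0 4
-4 1 3
-4 2 2

Derivation:
Walk ring at distance 3 from (-7, 2, 5):
Start at center + D4*3 = (-10, 2, 8)
  hex 0: (-10, 2, 8)
  hex 1: (-9, 1, 8)
  hex 2: (-8, 0, 8)
  hex 3: (-7, -1, 8)
  hex 4: (-6, -1, 7)
  hex 5: (-5, -1, 6)
  hex 6: (-4, -1, 5)
  hex 7: (-4, 0, 4)
  hex 8: (-4, 1, 3)
  hex 9: (-4, 2, 2)
  hex 10: (-5, 3, 2)
  hex 11: (-6, 4, 2)
  hex 12: (-7, 5, 2)
  hex 13: (-8, 5, 3)
  hex 14: (-9, 5, 4)
  hex 15: (-10, 5, 5)
  hex 16: (-10, 4, 6)
  hex 17: (-10, 3, 7)
Sorted: 18 hexes.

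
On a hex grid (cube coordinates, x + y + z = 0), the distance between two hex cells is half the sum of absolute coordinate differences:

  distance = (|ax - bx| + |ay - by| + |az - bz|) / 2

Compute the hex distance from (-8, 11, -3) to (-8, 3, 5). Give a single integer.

Answer: 8

Derivation:
|ax - bx| = |-8 - (-8)| = 0
|ay - by| = |11 - 3| = 8
|az - bz| = |-3 - 5| = 8
distance = (0 + 8 + 8) / 2 = 16 / 2 = 8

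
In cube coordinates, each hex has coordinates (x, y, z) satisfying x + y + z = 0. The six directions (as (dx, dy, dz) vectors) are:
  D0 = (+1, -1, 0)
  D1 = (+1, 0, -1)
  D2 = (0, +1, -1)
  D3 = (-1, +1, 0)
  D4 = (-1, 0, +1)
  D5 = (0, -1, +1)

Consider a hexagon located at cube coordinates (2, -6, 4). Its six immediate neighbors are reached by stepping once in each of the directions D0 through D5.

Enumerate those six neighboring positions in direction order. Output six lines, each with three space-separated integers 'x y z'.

Answer: 3 -7 4
3 -6 3
2 -5 3
1 -5 4
1 -6 5
2 -7 5

Derivation:
Center: (2, -6, 4). Add each direction:
  D0: (2, -6, 4) + (1, -1, 0) = (3, -7, 4)
  D1: (2, -6, 4) + (1, 0, -1) = (3, -6, 3)
  D2: (2, -6, 4) + (0, 1, -1) = (2, -5, 3)
  D3: (2, -6, 4) + (-1, 1, 0) = (1, -5, 4)
  D4: (2, -6, 4) + (-1, 0, 1) = (1, -6, 5)
  D5: (2, -6, 4) + (0, -1, 1) = (2, -7, 5)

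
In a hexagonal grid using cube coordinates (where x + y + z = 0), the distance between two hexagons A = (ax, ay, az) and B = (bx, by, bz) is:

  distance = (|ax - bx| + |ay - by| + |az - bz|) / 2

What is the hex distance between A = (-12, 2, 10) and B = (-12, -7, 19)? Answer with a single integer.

Answer: 9

Derivation:
|ax - bx| = |-12 - (-12)| = 0
|ay - by| = |2 - (-7)| = 9
|az - bz| = |10 - 19| = 9
distance = (0 + 9 + 9) / 2 = 18 / 2 = 9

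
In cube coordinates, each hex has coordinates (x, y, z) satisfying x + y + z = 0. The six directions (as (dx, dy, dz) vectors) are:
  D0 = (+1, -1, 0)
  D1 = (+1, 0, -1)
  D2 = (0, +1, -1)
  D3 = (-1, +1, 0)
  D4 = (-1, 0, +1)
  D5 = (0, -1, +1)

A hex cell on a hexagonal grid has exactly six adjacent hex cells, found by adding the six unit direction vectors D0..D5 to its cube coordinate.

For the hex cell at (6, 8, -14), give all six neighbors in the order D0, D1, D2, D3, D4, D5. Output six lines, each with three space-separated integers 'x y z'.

Center: (6, 8, -14). Add each direction:
  D0: (6, 8, -14) + (1, -1, 0) = (7, 7, -14)
  D1: (6, 8, -14) + (1, 0, -1) = (7, 8, -15)
  D2: (6, 8, -14) + (0, 1, -1) = (6, 9, -15)
  D3: (6, 8, -14) + (-1, 1, 0) = (5, 9, -14)
  D4: (6, 8, -14) + (-1, 0, 1) = (5, 8, -13)
  D5: (6, 8, -14) + (0, -1, 1) = (6, 7, -13)

Answer: 7 7 -14
7 8 -15
6 9 -15
5 9 -14
5 8 -13
6 7 -13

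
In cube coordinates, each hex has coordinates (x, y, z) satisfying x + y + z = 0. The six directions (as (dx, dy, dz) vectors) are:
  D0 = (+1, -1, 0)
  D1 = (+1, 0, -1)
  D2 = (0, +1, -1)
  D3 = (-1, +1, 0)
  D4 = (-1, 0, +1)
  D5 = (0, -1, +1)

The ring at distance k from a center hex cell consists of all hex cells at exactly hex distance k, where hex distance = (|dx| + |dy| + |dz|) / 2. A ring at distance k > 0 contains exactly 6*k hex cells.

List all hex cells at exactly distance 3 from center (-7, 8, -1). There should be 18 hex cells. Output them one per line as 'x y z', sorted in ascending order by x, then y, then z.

Answer: -10 8 2
-10 9 1
-10 10 0
-10 11 -1
-9 7 2
-9 11 -2
-8 6 2
-8 11 -3
-7 5 2
-7 11 -4
-6 5 1
-6 10 -4
-5 5 0
-5 9 -4
-4 5 -1
-4 6 -2
-4 7 -3
-4 8 -4

Derivation:
Walk ring at distance 3 from (-7, 8, -1):
Start at center + D4*3 = (-10, 8, 2)
  hex 0: (-10, 8, 2)
  hex 1: (-9, 7, 2)
  hex 2: (-8, 6, 2)
  hex 3: (-7, 5, 2)
  hex 4: (-6, 5, 1)
  hex 5: (-5, 5, 0)
  hex 6: (-4, 5, -1)
  hex 7: (-4, 6, -2)
  hex 8: (-4, 7, -3)
  hex 9: (-4, 8, -4)
  hex 10: (-5, 9, -4)
  hex 11: (-6, 10, -4)
  hex 12: (-7, 11, -4)
  hex 13: (-8, 11, -3)
  hex 14: (-9, 11, -2)
  hex 15: (-10, 11, -1)
  hex 16: (-10, 10, 0)
  hex 17: (-10, 9, 1)
Sorted: 18 hexes.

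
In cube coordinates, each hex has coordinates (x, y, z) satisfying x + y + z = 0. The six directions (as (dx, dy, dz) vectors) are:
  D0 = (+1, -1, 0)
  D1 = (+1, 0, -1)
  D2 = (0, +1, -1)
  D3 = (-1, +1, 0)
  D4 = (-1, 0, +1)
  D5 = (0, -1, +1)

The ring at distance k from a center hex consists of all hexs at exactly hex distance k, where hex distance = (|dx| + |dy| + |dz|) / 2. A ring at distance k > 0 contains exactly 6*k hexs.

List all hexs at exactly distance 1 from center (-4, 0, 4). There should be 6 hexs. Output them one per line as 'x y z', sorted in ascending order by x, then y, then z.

Answer: -5 0 5
-5 1 4
-4 -1 5
-4 1 3
-3 -1 4
-3 0 3

Derivation:
Walk ring at distance 1 from (-4, 0, 4):
Start at center + D4*1 = (-5, 0, 5)
  hex 0: (-5, 0, 5)
  hex 1: (-4, -1, 5)
  hex 2: (-3, -1, 4)
  hex 3: (-3, 0, 3)
  hex 4: (-4, 1, 3)
  hex 5: (-5, 1, 4)
Sorted: 6 hexes.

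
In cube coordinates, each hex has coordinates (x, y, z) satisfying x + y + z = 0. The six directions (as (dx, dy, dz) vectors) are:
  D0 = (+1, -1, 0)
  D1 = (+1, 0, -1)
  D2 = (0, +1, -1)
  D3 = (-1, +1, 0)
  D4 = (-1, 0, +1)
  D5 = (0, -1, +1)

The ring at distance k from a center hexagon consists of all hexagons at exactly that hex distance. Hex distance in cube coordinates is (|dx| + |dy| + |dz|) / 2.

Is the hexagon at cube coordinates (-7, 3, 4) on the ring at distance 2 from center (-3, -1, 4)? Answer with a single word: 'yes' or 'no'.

Answer: no

Derivation:
|px - cx| = |-7 - (-3)| = 4
|py - cy| = |3 - (-1)| = 4
|pz - cz| = |4 - 4| = 0
distance = (4+4+0)/2 = 8/2 = 4
radius = 2; distance != radius -> no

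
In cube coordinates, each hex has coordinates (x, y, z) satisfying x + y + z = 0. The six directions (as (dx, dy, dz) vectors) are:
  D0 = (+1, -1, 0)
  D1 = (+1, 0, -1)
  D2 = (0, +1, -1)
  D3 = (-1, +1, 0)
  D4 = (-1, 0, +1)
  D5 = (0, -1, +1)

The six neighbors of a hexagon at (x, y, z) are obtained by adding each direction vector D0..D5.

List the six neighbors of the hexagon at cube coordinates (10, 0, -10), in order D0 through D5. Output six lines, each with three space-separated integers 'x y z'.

Answer: 11 -1 -10
11 0 -11
10 1 -11
9 1 -10
9 0 -9
10 -1 -9

Derivation:
Center: (10, 0, -10). Add each direction:
  D0: (10, 0, -10) + (1, -1, 0) = (11, -1, -10)
  D1: (10, 0, -10) + (1, 0, -1) = (11, 0, -11)
  D2: (10, 0, -10) + (0, 1, -1) = (10, 1, -11)
  D3: (10, 0, -10) + (-1, 1, 0) = (9, 1, -10)
  D4: (10, 0, -10) + (-1, 0, 1) = (9, 0, -9)
  D5: (10, 0, -10) + (0, -1, 1) = (10, -1, -9)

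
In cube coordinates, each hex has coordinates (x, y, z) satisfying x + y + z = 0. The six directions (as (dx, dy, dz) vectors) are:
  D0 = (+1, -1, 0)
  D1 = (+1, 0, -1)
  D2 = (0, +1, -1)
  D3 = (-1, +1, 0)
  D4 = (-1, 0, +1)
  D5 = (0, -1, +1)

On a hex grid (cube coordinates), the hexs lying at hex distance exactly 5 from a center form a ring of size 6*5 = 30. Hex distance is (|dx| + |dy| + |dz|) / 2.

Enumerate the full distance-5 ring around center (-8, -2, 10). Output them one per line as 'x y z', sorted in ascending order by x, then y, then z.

Walk ring at distance 5 from (-8, -2, 10):
Start at center + D4*5 = (-13, -2, 15)
  hex 0: (-13, -2, 15)
  hex 1: (-12, -3, 15)
  hex 2: (-11, -4, 15)
  hex 3: (-10, -5, 15)
  hex 4: (-9, -6, 15)
  hex 5: (-8, -7, 15)
  hex 6: (-7, -7, 14)
  hex 7: (-6, -7, 13)
  hex 8: (-5, -7, 12)
  hex 9: (-4, -7, 11)
  hex 10: (-3, -7, 10)
  hex 11: (-3, -6, 9)
  hex 12: (-3, -5, 8)
  hex 13: (-3, -4, 7)
  hex 14: (-3, -3, 6)
  hex 15: (-3, -2, 5)
  hex 16: (-4, -1, 5)
  hex 17: (-5, 0, 5)
  hex 18: (-6, 1, 5)
  hex 19: (-7, 2, 5)
  hex 20: (-8, 3, 5)
  hex 21: (-9, 3, 6)
  hex 22: (-10, 3, 7)
  hex 23: (-11, 3, 8)
  hex 24: (-12, 3, 9)
  hex 25: (-13, 3, 10)
  hex 26: (-13, 2, 11)
  hex 27: (-13, 1, 12)
  hex 28: (-13, 0, 13)
  hex 29: (-13, -1, 14)
Sorted: 30 hexes.

Answer: -13 -2 15
-13 -1 14
-13 0 13
-13 1 12
-13 2 11
-13 3 10
-12 -3 15
-12 3 9
-11 -4 15
-11 3 8
-10 -5 15
-10 3 7
-9 -6 15
-9 3 6
-8 -7 15
-8 3 5
-7 -7 14
-7 2 5
-6 -7 13
-6 1 5
-5 -7 12
-5 0 5
-4 -7 11
-4 -1 5
-3 -7 10
-3 -6 9
-3 -5 8
-3 -4 7
-3 -3 6
-3 -2 5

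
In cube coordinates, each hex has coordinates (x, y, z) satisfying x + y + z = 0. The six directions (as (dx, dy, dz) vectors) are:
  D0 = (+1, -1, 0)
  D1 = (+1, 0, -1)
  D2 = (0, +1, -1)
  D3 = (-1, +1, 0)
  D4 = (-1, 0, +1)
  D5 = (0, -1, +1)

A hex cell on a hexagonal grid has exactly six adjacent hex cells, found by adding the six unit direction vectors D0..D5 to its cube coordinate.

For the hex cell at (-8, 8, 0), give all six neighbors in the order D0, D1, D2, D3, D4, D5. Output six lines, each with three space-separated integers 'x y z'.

Answer: -7 7 0
-7 8 -1
-8 9 -1
-9 9 0
-9 8 1
-8 7 1

Derivation:
Center: (-8, 8, 0). Add each direction:
  D0: (-8, 8, 0) + (1, -1, 0) = (-7, 7, 0)
  D1: (-8, 8, 0) + (1, 0, -1) = (-7, 8, -1)
  D2: (-8, 8, 0) + (0, 1, -1) = (-8, 9, -1)
  D3: (-8, 8, 0) + (-1, 1, 0) = (-9, 9, 0)
  D4: (-8, 8, 0) + (-1, 0, 1) = (-9, 8, 1)
  D5: (-8, 8, 0) + (0, -1, 1) = (-8, 7, 1)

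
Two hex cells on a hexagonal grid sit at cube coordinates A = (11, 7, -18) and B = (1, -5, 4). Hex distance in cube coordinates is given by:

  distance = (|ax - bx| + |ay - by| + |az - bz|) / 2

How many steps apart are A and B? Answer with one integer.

Answer: 22

Derivation:
|ax - bx| = |11 - 1| = 10
|ay - by| = |7 - (-5)| = 12
|az - bz| = |-18 - 4| = 22
distance = (10 + 12 + 22) / 2 = 44 / 2 = 22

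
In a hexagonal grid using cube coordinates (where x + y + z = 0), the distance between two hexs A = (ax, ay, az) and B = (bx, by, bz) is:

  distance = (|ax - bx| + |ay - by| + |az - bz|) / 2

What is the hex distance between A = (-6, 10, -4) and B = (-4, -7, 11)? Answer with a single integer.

|ax - bx| = |-6 - (-4)| = 2
|ay - by| = |10 - (-7)| = 17
|az - bz| = |-4 - 11| = 15
distance = (2 + 17 + 15) / 2 = 34 / 2 = 17

Answer: 17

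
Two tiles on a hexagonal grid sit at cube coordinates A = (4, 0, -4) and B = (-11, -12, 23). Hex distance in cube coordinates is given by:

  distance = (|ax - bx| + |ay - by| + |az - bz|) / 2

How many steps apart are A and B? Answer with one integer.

Answer: 27

Derivation:
|ax - bx| = |4 - (-11)| = 15
|ay - by| = |0 - (-12)| = 12
|az - bz| = |-4 - 23| = 27
distance = (15 + 12 + 27) / 2 = 54 / 2 = 27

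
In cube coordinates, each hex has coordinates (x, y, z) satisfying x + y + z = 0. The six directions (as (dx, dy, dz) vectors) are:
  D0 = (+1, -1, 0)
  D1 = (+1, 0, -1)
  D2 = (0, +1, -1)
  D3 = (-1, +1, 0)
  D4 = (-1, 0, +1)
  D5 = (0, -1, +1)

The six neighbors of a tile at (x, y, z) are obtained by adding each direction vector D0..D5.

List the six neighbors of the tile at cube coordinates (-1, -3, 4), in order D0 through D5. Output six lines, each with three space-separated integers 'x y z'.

Answer: 0 -4 4
0 -3 3
-1 -2 3
-2 -2 4
-2 -3 5
-1 -4 5

Derivation:
Center: (-1, -3, 4). Add each direction:
  D0: (-1, -3, 4) + (1, -1, 0) = (0, -4, 4)
  D1: (-1, -3, 4) + (1, 0, -1) = (0, -3, 3)
  D2: (-1, -3, 4) + (0, 1, -1) = (-1, -2, 3)
  D3: (-1, -3, 4) + (-1, 1, 0) = (-2, -2, 4)
  D4: (-1, -3, 4) + (-1, 0, 1) = (-2, -3, 5)
  D5: (-1, -3, 4) + (0, -1, 1) = (-1, -4, 5)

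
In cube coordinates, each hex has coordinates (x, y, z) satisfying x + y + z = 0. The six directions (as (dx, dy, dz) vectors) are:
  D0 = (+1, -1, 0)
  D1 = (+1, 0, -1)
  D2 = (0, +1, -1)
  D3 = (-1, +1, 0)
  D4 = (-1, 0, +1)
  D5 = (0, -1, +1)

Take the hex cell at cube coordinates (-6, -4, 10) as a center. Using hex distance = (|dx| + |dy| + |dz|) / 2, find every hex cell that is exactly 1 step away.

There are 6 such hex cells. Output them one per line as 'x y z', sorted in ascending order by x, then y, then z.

Answer: -7 -4 11
-7 -3 10
-6 -5 11
-6 -3 9
-5 -5 10
-5 -4 9

Derivation:
Walk ring at distance 1 from (-6, -4, 10):
Start at center + D4*1 = (-7, -4, 11)
  hex 0: (-7, -4, 11)
  hex 1: (-6, -5, 11)
  hex 2: (-5, -5, 10)
  hex 3: (-5, -4, 9)
  hex 4: (-6, -3, 9)
  hex 5: (-7, -3, 10)
Sorted: 6 hexes.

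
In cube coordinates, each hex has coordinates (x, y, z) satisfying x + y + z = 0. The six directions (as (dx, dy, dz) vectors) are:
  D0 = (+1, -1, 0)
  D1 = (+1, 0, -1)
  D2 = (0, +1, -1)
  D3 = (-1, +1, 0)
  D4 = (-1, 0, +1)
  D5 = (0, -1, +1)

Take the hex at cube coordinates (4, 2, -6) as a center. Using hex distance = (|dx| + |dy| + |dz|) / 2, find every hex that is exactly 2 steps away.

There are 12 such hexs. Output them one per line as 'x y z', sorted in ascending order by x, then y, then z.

Walk ring at distance 2 from (4, 2, -6):
Start at center + D4*2 = (2, 2, -4)
  hex 0: (2, 2, -4)
  hex 1: (3, 1, -4)
  hex 2: (4, 0, -4)
  hex 3: (5, 0, -5)
  hex 4: (6, 0, -6)
  hex 5: (6, 1, -7)
  hex 6: (6, 2, -8)
  hex 7: (5, 3, -8)
  hex 8: (4, 4, -8)
  hex 9: (3, 4, -7)
  hex 10: (2, 4, -6)
  hex 11: (2, 3, -5)
Sorted: 12 hexes.

Answer: 2 2 -4
2 3 -5
2 4 -6
3 1 -4
3 4 -7
4 0 -4
4 4 -8
5 0 -5
5 3 -8
6 0 -6
6 1 -7
6 2 -8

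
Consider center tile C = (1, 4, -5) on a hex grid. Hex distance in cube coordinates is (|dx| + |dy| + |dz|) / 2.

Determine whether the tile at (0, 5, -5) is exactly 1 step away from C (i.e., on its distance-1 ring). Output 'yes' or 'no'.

|px - cx| = |0 - 1| = 1
|py - cy| = |5 - 4| = 1
|pz - cz| = |-5 - (-5)| = 0
distance = (1+1+0)/2 = 2/2 = 1
radius = 1; distance == radius -> yes

Answer: yes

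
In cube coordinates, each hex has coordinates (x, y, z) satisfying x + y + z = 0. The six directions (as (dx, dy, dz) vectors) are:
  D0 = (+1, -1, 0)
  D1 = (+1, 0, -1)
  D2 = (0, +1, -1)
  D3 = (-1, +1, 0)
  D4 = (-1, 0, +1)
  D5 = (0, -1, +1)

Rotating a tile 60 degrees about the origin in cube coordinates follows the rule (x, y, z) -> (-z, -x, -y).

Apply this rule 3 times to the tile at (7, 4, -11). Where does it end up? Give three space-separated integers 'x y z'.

Start: (7, 4, -11)
Step 1: (7, 4, -11) -> (-(-11), -(7), -(4)) = (11, -7, -4)
Step 2: (11, -7, -4) -> (-(-4), -(11), -(-7)) = (4, -11, 7)
Step 3: (4, -11, 7) -> (-(7), -(4), -(-11)) = (-7, -4, 11)

Answer: -7 -4 11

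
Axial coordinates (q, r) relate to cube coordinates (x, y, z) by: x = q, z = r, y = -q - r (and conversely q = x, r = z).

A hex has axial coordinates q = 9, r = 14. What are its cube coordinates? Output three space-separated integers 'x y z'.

x = q = 9
z = r = 14
y = -x - z = -(9) - (14) = -23

Answer: 9 -23 14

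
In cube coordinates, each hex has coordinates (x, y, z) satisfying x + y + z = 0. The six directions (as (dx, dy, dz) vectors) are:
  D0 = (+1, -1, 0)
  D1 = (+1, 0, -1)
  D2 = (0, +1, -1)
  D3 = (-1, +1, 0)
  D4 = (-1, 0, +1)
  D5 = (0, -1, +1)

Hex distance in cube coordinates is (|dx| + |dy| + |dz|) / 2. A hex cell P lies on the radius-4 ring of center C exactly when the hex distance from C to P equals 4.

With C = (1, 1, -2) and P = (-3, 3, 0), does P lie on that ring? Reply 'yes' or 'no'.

|px - cx| = |-3 - 1| = 4
|py - cy| = |3 - 1| = 2
|pz - cz| = |0 - (-2)| = 2
distance = (4+2+2)/2 = 8/2 = 4
radius = 4; distance == radius -> yes

Answer: yes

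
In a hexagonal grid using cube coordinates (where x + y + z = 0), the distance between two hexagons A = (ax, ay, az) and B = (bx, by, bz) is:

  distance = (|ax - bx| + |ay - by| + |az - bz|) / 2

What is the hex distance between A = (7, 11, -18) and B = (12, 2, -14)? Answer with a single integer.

|ax - bx| = |7 - 12| = 5
|ay - by| = |11 - 2| = 9
|az - bz| = |-18 - (-14)| = 4
distance = (5 + 9 + 4) / 2 = 18 / 2 = 9

Answer: 9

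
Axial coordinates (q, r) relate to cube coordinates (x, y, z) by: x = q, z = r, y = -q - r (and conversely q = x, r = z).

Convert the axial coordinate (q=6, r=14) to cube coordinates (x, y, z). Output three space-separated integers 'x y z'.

x = q = 6
z = r = 14
y = -x - z = -(6) - (14) = -20

Answer: 6 -20 14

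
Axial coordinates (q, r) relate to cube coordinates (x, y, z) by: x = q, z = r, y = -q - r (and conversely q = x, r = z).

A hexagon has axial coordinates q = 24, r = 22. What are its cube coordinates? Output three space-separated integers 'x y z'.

x = q = 24
z = r = 22
y = -x - z = -(24) - (22) = -46

Answer: 24 -46 22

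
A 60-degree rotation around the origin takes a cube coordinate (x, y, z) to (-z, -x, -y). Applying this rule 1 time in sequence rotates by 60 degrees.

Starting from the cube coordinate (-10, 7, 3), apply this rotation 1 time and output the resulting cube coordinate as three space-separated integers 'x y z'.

Answer: -3 10 -7

Derivation:
Start: (-10, 7, 3)
Step 1: (-10, 7, 3) -> (-(3), -(-10), -(7)) = (-3, 10, -7)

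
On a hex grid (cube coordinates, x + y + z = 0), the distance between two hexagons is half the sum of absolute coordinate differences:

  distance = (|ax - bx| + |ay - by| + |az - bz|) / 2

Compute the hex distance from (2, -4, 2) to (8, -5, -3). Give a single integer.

|ax - bx| = |2 - 8| = 6
|ay - by| = |-4 - (-5)| = 1
|az - bz| = |2 - (-3)| = 5
distance = (6 + 1 + 5) / 2 = 12 / 2 = 6

Answer: 6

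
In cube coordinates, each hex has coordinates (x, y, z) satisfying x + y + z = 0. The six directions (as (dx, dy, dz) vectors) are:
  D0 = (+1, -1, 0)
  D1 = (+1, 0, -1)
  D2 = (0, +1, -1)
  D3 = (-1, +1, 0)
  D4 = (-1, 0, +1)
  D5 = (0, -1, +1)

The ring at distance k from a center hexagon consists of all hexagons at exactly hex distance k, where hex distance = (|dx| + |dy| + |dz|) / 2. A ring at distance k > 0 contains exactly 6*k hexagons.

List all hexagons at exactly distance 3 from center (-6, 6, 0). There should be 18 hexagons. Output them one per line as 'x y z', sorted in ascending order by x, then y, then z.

Answer: -9 6 3
-9 7 2
-9 8 1
-9 9 0
-8 5 3
-8 9 -1
-7 4 3
-7 9 -2
-6 3 3
-6 9 -3
-5 3 2
-5 8 -3
-4 3 1
-4 7 -3
-3 3 0
-3 4 -1
-3 5 -2
-3 6 -3

Derivation:
Walk ring at distance 3 from (-6, 6, 0):
Start at center + D4*3 = (-9, 6, 3)
  hex 0: (-9, 6, 3)
  hex 1: (-8, 5, 3)
  hex 2: (-7, 4, 3)
  hex 3: (-6, 3, 3)
  hex 4: (-5, 3, 2)
  hex 5: (-4, 3, 1)
  hex 6: (-3, 3, 0)
  hex 7: (-3, 4, -1)
  hex 8: (-3, 5, -2)
  hex 9: (-3, 6, -3)
  hex 10: (-4, 7, -3)
  hex 11: (-5, 8, -3)
  hex 12: (-6, 9, -3)
  hex 13: (-7, 9, -2)
  hex 14: (-8, 9, -1)
  hex 15: (-9, 9, 0)
  hex 16: (-9, 8, 1)
  hex 17: (-9, 7, 2)
Sorted: 18 hexes.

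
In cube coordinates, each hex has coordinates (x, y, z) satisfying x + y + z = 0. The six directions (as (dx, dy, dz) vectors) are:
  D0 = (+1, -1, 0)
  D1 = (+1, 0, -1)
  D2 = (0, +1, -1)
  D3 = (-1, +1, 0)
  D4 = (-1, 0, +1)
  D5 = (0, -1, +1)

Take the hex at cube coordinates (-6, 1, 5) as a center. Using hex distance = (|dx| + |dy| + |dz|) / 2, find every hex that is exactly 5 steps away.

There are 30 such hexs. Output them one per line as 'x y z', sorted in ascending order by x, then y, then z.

Answer: -11 1 10
-11 2 9
-11 3 8
-11 4 7
-11 5 6
-11 6 5
-10 0 10
-10 6 4
-9 -1 10
-9 6 3
-8 -2 10
-8 6 2
-7 -3 10
-7 6 1
-6 -4 10
-6 6 0
-5 -4 9
-5 5 0
-4 -4 8
-4 4 0
-3 -4 7
-3 3 0
-2 -4 6
-2 2 0
-1 -4 5
-1 -3 4
-1 -2 3
-1 -1 2
-1 0 1
-1 1 0

Derivation:
Walk ring at distance 5 from (-6, 1, 5):
Start at center + D4*5 = (-11, 1, 10)
  hex 0: (-11, 1, 10)
  hex 1: (-10, 0, 10)
  hex 2: (-9, -1, 10)
  hex 3: (-8, -2, 10)
  hex 4: (-7, -3, 10)
  hex 5: (-6, -4, 10)
  hex 6: (-5, -4, 9)
  hex 7: (-4, -4, 8)
  hex 8: (-3, -4, 7)
  hex 9: (-2, -4, 6)
  hex 10: (-1, -4, 5)
  hex 11: (-1, -3, 4)
  hex 12: (-1, -2, 3)
  hex 13: (-1, -1, 2)
  hex 14: (-1, 0, 1)
  hex 15: (-1, 1, 0)
  hex 16: (-2, 2, 0)
  hex 17: (-3, 3, 0)
  hex 18: (-4, 4, 0)
  hex 19: (-5, 5, 0)
  hex 20: (-6, 6, 0)
  hex 21: (-7, 6, 1)
  hex 22: (-8, 6, 2)
  hex 23: (-9, 6, 3)
  hex 24: (-10, 6, 4)
  hex 25: (-11, 6, 5)
  hex 26: (-11, 5, 6)
  hex 27: (-11, 4, 7)
  hex 28: (-11, 3, 8)
  hex 29: (-11, 2, 9)
Sorted: 30 hexes.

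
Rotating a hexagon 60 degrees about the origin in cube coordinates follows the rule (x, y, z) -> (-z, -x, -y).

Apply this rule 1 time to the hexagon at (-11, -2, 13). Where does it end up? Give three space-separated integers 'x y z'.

Start: (-11, -2, 13)
Step 1: (-11, -2, 13) -> (-(13), -(-11), -(-2)) = (-13, 11, 2)

Answer: -13 11 2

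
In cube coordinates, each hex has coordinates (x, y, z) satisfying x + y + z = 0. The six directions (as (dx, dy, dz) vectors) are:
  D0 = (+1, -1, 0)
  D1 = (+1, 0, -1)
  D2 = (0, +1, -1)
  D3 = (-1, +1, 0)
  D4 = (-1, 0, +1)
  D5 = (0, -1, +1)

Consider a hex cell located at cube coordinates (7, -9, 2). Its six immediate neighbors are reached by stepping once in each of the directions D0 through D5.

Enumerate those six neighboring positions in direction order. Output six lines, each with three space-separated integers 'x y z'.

Answer: 8 -10 2
8 -9 1
7 -8 1
6 -8 2
6 -9 3
7 -10 3

Derivation:
Center: (7, -9, 2). Add each direction:
  D0: (7, -9, 2) + (1, -1, 0) = (8, -10, 2)
  D1: (7, -9, 2) + (1, 0, -1) = (8, -9, 1)
  D2: (7, -9, 2) + (0, 1, -1) = (7, -8, 1)
  D3: (7, -9, 2) + (-1, 1, 0) = (6, -8, 2)
  D4: (7, -9, 2) + (-1, 0, 1) = (6, -9, 3)
  D5: (7, -9, 2) + (0, -1, 1) = (7, -10, 3)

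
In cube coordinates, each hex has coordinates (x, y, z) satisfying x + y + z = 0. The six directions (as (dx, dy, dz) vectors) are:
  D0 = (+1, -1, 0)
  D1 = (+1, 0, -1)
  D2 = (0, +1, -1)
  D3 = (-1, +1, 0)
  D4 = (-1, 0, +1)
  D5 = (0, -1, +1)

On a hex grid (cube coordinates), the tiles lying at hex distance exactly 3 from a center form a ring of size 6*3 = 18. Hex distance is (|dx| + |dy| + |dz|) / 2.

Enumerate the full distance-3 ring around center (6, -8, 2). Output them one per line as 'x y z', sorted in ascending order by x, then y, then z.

Answer: 3 -8 5
3 -7 4
3 -6 3
3 -5 2
4 -9 5
4 -5 1
5 -10 5
5 -5 0
6 -11 5
6 -5 -1
7 -11 4
7 -6 -1
8 -11 3
8 -7 -1
9 -11 2
9 -10 1
9 -9 0
9 -8 -1

Derivation:
Walk ring at distance 3 from (6, -8, 2):
Start at center + D4*3 = (3, -8, 5)
  hex 0: (3, -8, 5)
  hex 1: (4, -9, 5)
  hex 2: (5, -10, 5)
  hex 3: (6, -11, 5)
  hex 4: (7, -11, 4)
  hex 5: (8, -11, 3)
  hex 6: (9, -11, 2)
  hex 7: (9, -10, 1)
  hex 8: (9, -9, 0)
  hex 9: (9, -8, -1)
  hex 10: (8, -7, -1)
  hex 11: (7, -6, -1)
  hex 12: (6, -5, -1)
  hex 13: (5, -5, 0)
  hex 14: (4, -5, 1)
  hex 15: (3, -5, 2)
  hex 16: (3, -6, 3)
  hex 17: (3, -7, 4)
Sorted: 18 hexes.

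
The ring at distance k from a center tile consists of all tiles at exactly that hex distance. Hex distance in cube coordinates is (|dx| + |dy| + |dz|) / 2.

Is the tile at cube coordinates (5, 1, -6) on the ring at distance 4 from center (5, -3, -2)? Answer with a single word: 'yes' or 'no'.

|px - cx| = |5 - 5| = 0
|py - cy| = |1 - (-3)| = 4
|pz - cz| = |-6 - (-2)| = 4
distance = (0+4+4)/2 = 8/2 = 4
radius = 4; distance == radius -> yes

Answer: yes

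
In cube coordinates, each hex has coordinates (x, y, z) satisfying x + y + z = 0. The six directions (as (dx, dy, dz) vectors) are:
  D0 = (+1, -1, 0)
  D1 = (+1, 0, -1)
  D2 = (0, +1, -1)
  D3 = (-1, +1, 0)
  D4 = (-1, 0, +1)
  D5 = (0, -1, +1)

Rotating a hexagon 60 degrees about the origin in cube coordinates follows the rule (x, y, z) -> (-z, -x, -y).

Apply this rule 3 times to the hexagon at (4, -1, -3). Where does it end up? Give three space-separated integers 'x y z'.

Answer: -4 1 3

Derivation:
Start: (4, -1, -3)
Step 1: (4, -1, -3) -> (-(-3), -(4), -(-1)) = (3, -4, 1)
Step 2: (3, -4, 1) -> (-(1), -(3), -(-4)) = (-1, -3, 4)
Step 3: (-1, -3, 4) -> (-(4), -(-1), -(-3)) = (-4, 1, 3)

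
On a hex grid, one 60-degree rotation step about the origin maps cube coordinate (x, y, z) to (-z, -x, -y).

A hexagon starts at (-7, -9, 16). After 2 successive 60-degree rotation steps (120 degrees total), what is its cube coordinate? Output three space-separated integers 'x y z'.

Answer: -9 16 -7

Derivation:
Start: (-7, -9, 16)
Step 1: (-7, -9, 16) -> (-(16), -(-7), -(-9)) = (-16, 7, 9)
Step 2: (-16, 7, 9) -> (-(9), -(-16), -(7)) = (-9, 16, -7)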